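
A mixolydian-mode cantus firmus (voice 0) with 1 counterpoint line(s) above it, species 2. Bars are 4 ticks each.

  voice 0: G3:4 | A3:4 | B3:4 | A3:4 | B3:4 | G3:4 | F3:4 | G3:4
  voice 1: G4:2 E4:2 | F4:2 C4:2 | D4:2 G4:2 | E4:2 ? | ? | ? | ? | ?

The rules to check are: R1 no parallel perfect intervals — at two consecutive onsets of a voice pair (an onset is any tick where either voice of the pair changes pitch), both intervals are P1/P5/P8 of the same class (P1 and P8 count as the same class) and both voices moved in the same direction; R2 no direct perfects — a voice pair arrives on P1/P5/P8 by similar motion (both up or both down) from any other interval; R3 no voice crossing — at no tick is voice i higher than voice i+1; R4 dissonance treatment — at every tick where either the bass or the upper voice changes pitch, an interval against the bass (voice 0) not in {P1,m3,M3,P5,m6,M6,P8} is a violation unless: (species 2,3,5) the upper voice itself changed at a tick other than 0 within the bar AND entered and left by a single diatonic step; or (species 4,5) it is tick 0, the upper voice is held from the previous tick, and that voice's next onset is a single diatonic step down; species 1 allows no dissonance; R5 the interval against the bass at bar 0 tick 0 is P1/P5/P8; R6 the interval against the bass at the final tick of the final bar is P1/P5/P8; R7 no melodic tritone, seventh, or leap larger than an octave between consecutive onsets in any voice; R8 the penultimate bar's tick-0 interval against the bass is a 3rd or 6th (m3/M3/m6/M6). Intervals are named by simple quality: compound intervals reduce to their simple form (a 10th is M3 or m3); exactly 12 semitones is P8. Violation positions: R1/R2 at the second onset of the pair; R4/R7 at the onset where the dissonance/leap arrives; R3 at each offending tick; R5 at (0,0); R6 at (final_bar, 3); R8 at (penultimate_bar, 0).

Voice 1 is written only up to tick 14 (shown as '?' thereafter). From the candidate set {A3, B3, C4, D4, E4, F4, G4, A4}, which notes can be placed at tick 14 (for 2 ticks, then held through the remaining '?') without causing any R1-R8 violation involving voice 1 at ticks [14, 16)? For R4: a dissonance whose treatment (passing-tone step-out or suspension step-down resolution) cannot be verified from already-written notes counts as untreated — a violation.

{A3, A4, C4, E4, F4}

A3: legal
B3: violates R4
C4: legal
D4: violates R4
E4: legal
F4: legal
G4: violates R4
A4: legal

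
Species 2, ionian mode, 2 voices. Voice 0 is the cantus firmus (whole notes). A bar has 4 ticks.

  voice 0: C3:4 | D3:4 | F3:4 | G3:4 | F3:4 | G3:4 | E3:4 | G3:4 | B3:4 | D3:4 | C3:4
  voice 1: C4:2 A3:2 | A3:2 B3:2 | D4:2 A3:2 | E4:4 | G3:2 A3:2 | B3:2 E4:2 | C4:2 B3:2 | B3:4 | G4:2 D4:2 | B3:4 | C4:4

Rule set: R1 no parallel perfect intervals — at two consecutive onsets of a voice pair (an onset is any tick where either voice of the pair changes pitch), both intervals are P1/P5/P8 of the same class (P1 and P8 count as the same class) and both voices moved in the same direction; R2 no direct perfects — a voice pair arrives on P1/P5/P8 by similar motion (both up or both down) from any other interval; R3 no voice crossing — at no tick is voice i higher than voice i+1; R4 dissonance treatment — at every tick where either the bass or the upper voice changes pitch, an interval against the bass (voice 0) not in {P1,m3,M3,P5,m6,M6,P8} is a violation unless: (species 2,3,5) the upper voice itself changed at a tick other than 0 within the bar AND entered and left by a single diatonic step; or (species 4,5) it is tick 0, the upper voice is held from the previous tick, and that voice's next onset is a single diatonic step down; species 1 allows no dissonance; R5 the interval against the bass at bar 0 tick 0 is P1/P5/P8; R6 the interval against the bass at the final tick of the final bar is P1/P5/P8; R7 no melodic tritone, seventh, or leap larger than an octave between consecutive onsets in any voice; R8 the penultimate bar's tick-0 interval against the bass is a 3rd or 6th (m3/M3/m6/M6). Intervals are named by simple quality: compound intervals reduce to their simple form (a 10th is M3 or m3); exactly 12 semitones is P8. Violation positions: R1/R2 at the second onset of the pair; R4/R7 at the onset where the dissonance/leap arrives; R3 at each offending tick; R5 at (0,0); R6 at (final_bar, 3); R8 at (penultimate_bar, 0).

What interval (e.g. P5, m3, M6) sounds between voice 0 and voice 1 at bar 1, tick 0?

P5

voice 0=D3 voice 1=A3 -> P5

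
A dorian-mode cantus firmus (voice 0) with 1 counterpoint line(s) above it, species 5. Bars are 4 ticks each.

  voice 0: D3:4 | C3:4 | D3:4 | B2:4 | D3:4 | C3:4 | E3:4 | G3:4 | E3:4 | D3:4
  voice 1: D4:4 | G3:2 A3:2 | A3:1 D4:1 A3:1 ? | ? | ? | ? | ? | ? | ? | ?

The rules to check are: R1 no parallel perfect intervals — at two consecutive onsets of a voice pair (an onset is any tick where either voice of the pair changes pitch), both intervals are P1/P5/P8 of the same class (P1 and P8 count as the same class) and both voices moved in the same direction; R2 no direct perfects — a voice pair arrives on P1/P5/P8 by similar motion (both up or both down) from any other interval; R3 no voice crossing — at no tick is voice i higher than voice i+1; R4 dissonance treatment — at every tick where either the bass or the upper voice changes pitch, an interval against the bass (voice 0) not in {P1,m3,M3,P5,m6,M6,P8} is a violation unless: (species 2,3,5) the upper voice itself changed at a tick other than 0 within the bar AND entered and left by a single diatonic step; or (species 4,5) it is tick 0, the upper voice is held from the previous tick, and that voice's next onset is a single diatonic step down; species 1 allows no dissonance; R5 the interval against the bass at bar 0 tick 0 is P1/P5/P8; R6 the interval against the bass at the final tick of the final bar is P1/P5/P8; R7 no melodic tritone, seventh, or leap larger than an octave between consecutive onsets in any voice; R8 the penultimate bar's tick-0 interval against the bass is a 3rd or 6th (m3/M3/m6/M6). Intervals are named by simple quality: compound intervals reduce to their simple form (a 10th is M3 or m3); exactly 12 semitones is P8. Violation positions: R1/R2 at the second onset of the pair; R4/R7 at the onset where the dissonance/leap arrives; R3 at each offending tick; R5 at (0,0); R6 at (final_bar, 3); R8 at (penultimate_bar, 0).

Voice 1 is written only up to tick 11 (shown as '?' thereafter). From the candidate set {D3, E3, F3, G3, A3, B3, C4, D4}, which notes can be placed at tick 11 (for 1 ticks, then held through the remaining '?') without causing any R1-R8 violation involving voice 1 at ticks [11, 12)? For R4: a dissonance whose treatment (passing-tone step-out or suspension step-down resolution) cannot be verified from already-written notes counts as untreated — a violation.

{A3, B3, D3, D4, F3}

D3: legal
E3: violates R4
F3: legal
G3: violates R4
A3: legal
B3: legal
C4: violates R4
D4: legal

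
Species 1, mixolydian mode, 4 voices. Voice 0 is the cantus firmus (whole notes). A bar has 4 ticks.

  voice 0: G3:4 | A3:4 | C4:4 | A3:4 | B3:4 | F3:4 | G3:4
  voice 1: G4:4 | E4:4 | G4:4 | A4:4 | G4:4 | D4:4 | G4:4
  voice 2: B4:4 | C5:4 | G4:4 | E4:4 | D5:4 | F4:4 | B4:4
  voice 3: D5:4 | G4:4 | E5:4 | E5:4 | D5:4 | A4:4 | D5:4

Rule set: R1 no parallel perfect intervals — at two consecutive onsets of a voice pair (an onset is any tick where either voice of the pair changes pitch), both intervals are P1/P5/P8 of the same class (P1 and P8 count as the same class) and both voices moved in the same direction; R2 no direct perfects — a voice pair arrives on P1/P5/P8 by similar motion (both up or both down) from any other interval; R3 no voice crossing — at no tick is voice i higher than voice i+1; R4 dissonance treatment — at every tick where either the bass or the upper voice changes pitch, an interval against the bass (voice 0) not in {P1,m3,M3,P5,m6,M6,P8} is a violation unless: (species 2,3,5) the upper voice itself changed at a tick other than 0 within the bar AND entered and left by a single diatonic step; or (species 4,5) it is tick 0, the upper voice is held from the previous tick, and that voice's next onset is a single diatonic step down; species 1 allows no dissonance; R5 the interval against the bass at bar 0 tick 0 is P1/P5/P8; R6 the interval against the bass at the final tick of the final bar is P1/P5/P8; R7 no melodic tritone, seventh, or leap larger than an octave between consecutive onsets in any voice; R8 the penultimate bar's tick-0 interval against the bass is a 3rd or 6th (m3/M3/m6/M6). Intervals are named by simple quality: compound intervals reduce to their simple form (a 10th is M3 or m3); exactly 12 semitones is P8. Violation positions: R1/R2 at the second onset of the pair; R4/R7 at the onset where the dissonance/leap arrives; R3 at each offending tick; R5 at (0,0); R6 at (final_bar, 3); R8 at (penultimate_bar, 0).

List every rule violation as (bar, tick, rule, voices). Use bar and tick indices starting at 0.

(0, 0, R5, (0, 2))
(1, 0, R3, (2, 3))
(1, 0, R4, (0, 3))
(1, 1, R3, (2, 3))
(1, 2, R3, (2, 3))
(1, 3, R3, (2, 3))
(2, 0, R1, (0, 1))
(3, 0, R1, (0, 2))
(3, 0, R3, (1, 2))
(3, 1, R3, (1, 2))
(3, 2, R3, (1, 2))
(3, 3, R3, (1, 2))
(4, 0, R1, (1, 3))
(4, 0, R7, (2,))
(5, 0, R1, (1, 3))
(5, 0, R2, (0, 2))
(5, 0, R7, (0,))
(5, 0, R8, (0, 2))
(6, 0, R1, (1, 3))
(6, 0, R2, (0, 1))
(6, 0, R2, (0, 3))
(6, 0, R7, (2,))
(6, 3, R6, (0, 2))

bar 0: v0=G3 v1=G4 v2=B4 v3=D5 downbeat P5
bar 1: v0=A3 v1=E4 v2=C5 v3=G4 downbeat m7
bar 2: v0=C4 v1=G4 v2=G4 v3=E5 downbeat M3
bar 3: v0=A3 v1=A4 v2=E4 v3=E5 downbeat P5
bar 4: v0=B3 v1=G4 v2=D5 v3=D5 downbeat m3
bar 5: v0=F3 v1=D4 v2=F4 v3=A4 downbeat M3
bar 6: v0=G3 v1=G4 v2=B4 v3=D5 downbeat P5
  -> R5 @ bar 0 tick 0 v(0, 2): opens on M3
  -> R3 @ bar 1 tick 0 v(2, 3): C5 above G4
  -> R4 @ bar 1 tick 0 v(0, 3): A3/G4 m7 untreated
  -> R3 @ bar 1 tick 1 v(2, 3): C5 above G4
  -> R3 @ bar 1 tick 2 v(2, 3): C5 above G4
  -> R3 @ bar 1 tick 3 v(2, 3): C5 above G4
  -> R1 @ bar 2 tick 0 v(0, 1): A3/E4 P5 -> C4/G4 P5 similar
  -> R1 @ bar 3 tick 0 v(0, 2): C4/G4 P5 -> A3/E4 P5 similar
  -> R3 @ bar 3 tick 0 v(1, 2): A4 above E4
  -> R3 @ bar 3 tick 1 v(1, 2): A4 above E4
  -> R3 @ bar 3 tick 2 v(1, 2): A4 above E4
  -> R3 @ bar 3 tick 3 v(1, 2): A4 above E4
  -> R1 @ bar 4 tick 0 v(1, 3): A4/E5 P5 -> G4/D5 P5 similar
  -> R7 @ bar 4 tick 0 v(2,): E4->D5 leap 10st
  -> R1 @ bar 5 tick 0 v(1, 3): G4/D5 P5 -> D4/A4 P5 similar
  -> R2 @ bar 5 tick 0 v(0, 2): B3/D5 m3 -> F3/F4 P8 similar
  -> R7 @ bar 5 tick 0 v(0,): B3->F3 leap 6st
  -> R8 @ bar 5 tick 0 v(0, 2): penult P8 not 3rd/6th
  -> R1 @ bar 6 tick 0 v(1, 3): D4/A4 P5 -> G4/D5 P5 similar
  -> R2 @ bar 6 tick 0 v(0, 1): F3/D4 M6 -> G3/G4 P8 similar
  -> R2 @ bar 6 tick 0 v(0, 3): F3/A4 M3 -> G3/D5 P5 similar
  -> R7 @ bar 6 tick 0 v(2,): F4->B4 leap 6st
  -> R6 @ bar 6 tick 3 v(0, 2): closes on M3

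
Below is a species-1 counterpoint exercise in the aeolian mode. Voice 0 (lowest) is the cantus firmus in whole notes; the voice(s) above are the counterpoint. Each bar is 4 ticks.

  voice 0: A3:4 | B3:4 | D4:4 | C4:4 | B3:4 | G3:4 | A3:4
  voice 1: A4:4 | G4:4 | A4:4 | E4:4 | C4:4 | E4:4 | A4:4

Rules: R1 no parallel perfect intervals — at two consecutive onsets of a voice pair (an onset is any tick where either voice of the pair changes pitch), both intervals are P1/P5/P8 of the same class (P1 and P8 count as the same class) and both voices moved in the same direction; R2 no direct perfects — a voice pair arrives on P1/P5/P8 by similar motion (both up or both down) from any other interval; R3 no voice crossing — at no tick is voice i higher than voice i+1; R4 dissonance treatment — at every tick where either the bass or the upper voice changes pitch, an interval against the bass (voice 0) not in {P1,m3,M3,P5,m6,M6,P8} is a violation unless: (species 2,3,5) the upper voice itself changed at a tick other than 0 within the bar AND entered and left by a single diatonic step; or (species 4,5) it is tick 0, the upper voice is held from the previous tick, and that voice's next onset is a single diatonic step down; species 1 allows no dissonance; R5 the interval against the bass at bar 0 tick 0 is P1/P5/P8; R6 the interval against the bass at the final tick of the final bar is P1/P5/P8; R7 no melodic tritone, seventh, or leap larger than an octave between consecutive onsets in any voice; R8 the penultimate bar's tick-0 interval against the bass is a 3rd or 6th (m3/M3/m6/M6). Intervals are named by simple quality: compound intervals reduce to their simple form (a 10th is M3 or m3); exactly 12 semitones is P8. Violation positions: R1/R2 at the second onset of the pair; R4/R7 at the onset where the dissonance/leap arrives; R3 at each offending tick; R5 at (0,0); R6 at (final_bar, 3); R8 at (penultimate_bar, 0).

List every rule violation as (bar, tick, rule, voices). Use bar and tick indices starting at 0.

(2, 0, R2, (0, 1))
(4, 0, R4, (0, 1))
(6, 0, R2, (0, 1))

bar 0: v0=A3 v1=A4 downbeat P8
bar 1: v0=B3 v1=G4 downbeat m6
bar 2: v0=D4 v1=A4 downbeat P5
bar 3: v0=C4 v1=E4 downbeat M3
bar 4: v0=B3 v1=C4 downbeat m2
bar 5: v0=G3 v1=E4 downbeat M6
bar 6: v0=A3 v1=A4 downbeat P8
  -> R2 @ bar 2 tick 0 v(0, 1): B3/G4 m6 -> D4/A4 P5 similar
  -> R4 @ bar 4 tick 0 v(0, 1): B3/C4 m2 untreated
  -> R2 @ bar 6 tick 0 v(0, 1): G3/E4 M6 -> A3/A4 P8 similar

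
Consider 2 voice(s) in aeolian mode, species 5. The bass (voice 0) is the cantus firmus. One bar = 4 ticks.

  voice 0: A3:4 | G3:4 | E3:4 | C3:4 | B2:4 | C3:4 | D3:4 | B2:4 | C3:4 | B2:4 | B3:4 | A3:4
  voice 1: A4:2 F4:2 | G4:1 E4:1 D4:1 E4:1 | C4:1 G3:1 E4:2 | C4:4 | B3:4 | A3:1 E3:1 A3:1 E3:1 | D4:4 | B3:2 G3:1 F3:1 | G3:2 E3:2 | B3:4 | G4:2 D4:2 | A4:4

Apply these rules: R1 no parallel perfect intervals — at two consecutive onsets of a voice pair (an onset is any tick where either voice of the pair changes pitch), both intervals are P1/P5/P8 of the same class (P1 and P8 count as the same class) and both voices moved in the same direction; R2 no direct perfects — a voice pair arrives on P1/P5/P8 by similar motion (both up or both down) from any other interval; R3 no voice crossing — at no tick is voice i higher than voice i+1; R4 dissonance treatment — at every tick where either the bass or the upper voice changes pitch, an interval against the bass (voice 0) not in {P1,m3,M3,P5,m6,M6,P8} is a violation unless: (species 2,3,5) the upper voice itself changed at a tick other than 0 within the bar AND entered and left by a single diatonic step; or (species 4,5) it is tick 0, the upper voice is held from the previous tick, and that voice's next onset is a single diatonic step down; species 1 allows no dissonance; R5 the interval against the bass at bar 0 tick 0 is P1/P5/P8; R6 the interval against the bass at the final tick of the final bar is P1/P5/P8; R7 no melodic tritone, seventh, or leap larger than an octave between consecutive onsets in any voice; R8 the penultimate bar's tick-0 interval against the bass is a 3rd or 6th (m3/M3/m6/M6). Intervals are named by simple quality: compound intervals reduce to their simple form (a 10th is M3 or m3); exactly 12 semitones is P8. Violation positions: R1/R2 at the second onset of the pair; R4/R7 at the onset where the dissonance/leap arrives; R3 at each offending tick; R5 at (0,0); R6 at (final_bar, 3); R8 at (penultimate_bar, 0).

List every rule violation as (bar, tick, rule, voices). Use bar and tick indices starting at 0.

bar 0: v0=A3 v1=A4 downbeat P8
bar 1: v0=G3 v1=G4 downbeat P8
bar 2: v0=E3 v1=C4 downbeat m6
bar 3: v0=C3 v1=C4 downbeat P8
bar 4: v0=B2 v1=B3 downbeat P8
bar 5: v0=C3 v1=A3 downbeat M6
bar 6: v0=D3 v1=D4 downbeat P8
bar 7: v0=B2 v1=B3 downbeat P8
bar 8: v0=C3 v1=G3 downbeat P5
bar 9: v0=B2 v1=B3 downbeat P8
bar 10: v0=B3 v1=G4 downbeat m6
bar 11: v0=A3 v1=A4 downbeat P8
  -> R1 @ bar 3 tick 0 v(0, 1): E3/E4 P8 -> C3/C4 P8 similar
  -> R1 @ bar 4 tick 0 v(0, 1): C3/C4 P8 -> B2/B3 P8 similar
  -> R2 @ bar 6 tick 0 v(0, 1): C3/E3 M3 -> D3/D4 P8 similar
  -> R7 @ bar 6 tick 0 v(1,): E3->D4 leap 10st
  -> R1 @ bar 7 tick 0 v(0, 1): D3/D4 P8 -> B2/B3 P8 similar
  -> R2 @ bar 8 tick 0 v(0, 1): B2/F3 TT -> C3/G3 P5 similar

(3, 0, R1, (0, 1))
(4, 0, R1, (0, 1))
(6, 0, R2, (0, 1))
(6, 0, R7, (1,))
(7, 0, R1, (0, 1))
(8, 0, R2, (0, 1))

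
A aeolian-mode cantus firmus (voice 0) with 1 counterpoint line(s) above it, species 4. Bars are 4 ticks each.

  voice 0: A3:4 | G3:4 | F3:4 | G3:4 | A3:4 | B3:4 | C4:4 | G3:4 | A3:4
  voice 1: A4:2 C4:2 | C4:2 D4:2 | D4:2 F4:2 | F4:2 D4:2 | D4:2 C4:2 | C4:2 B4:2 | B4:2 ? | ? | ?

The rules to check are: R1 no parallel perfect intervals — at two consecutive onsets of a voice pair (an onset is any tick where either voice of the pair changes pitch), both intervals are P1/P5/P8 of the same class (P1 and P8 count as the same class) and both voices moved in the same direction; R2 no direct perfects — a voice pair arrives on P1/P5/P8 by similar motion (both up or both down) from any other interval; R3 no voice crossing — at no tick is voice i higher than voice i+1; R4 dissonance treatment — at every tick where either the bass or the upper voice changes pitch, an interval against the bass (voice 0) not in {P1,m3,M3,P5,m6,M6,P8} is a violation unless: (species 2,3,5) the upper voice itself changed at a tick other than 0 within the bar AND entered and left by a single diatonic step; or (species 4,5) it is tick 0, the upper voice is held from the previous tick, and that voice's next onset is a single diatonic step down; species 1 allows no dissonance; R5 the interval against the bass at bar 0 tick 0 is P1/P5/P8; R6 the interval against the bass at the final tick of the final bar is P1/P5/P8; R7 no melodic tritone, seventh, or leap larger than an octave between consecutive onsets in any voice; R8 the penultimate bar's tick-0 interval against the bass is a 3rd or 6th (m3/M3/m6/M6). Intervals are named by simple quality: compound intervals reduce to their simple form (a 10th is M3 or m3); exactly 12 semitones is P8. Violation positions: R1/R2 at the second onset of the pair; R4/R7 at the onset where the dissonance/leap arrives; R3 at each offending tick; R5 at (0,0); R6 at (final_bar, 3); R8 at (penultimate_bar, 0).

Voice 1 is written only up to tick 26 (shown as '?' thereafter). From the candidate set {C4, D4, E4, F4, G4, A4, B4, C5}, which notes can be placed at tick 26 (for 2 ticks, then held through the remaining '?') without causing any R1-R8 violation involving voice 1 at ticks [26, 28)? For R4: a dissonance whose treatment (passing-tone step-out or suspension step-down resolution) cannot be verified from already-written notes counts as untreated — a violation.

{A4, B4, C5, E4, G4}

C4: violates R7
D4: violates R4
E4: legal
F4: violates R4,R7
G4: legal
A4: legal
B4: legal
C5: legal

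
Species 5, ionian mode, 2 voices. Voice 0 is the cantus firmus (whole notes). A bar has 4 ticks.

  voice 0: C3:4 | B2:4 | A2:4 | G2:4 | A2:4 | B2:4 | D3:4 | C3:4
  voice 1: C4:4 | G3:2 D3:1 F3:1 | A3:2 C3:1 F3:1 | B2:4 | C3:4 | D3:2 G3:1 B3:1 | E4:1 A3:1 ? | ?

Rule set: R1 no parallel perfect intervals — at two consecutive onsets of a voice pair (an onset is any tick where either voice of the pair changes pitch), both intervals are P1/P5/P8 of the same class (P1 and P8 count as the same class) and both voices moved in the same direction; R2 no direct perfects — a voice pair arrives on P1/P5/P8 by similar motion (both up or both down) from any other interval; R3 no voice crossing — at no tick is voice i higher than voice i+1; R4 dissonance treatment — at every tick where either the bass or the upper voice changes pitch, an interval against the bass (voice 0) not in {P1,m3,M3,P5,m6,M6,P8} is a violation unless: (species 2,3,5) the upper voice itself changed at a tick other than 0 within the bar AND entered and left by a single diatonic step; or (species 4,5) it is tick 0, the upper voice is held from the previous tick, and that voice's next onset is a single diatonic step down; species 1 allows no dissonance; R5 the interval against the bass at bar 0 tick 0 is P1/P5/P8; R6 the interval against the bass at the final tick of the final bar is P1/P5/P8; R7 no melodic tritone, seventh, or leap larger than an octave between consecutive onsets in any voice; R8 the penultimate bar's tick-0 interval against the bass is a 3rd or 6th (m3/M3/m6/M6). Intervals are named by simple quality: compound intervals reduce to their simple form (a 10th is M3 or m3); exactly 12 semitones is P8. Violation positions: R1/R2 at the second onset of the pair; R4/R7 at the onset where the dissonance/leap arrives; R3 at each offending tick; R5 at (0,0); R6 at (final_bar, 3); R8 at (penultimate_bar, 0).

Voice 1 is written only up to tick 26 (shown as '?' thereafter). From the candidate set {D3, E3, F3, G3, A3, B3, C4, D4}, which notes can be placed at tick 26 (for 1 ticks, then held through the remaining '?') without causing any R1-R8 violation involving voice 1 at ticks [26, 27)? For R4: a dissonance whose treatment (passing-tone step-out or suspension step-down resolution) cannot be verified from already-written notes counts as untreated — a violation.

D3: legal
E3: violates R4
F3: legal
G3: violates R4
A3: legal
B3: legal
C4: violates R4
D4: legal

{A3, B3, D3, D4, F3}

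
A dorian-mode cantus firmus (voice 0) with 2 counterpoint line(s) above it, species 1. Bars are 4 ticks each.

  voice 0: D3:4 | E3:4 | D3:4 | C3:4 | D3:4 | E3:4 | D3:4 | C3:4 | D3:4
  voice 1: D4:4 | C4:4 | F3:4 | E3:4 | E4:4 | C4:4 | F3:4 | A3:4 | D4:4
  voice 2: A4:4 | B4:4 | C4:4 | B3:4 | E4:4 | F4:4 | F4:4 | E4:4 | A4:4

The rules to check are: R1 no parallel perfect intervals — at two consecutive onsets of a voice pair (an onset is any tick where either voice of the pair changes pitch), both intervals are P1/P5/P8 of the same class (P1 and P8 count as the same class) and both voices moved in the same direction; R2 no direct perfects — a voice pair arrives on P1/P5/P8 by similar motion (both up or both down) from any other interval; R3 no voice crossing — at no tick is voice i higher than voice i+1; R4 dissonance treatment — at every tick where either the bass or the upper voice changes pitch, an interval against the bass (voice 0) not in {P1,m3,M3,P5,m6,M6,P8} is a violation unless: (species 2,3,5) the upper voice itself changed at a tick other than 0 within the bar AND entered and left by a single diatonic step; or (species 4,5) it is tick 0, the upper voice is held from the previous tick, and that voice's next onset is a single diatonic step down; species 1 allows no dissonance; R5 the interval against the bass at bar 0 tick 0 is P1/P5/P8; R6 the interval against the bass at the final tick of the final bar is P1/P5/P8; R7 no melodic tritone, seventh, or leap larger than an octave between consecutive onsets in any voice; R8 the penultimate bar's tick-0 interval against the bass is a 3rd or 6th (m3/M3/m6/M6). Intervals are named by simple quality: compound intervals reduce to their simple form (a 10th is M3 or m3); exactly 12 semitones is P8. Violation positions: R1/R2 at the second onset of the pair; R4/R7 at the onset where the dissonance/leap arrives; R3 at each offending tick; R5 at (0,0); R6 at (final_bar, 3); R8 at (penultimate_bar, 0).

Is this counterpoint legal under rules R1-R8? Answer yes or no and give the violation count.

No (13 violations)

bar 0: v0=D3 v1=D4 v2=A4 (P5)
bar 1: v0=E3 v1=C4 v2=B4 (P5)
bar 2: v0=D3 v1=F3 v2=C4 (m7)
bar 3: v0=C3 v1=E3 v2=B3 (M7)
bar 4: v0=D3 v1=E4 v2=E4 (M2)
bar 5: v0=E3 v1=C4 v2=F4 (m2)
bar 6: v0=D3 v1=F3 v2=F4 (m3)
bar 7: v0=C3 v1=A3 v2=E4 (M3)
bar 8: v0=D3 v1=D4 v2=A4 (P5)
  R1 @ bar1.0: D3/A4 P5 -> E3/B4 P5 similar
  R2 @ bar2.0: C4/B4 M7 -> F3/C4 P5 similar
  R4 @ bar2.0: D3/C4 m7 untreated
  R7 @ bar2.0: B4->C4 leap 11st
  R1 @ bar3.0: F3/C4 P5 -> E3/B3 P5 similar
  R4 @ bar3.0: C3/B3 M7 untreated
  R2 @ bar4.0: E3/B3 P5 -> E4/E4 P1 similar
  R4 @ bar4.0: D3/E4 M2 untreated
  R4 @ bar4.0: D3/E4 M2 untreated
  R4 @ bar5.0: E3/F4 m2 untreated
  R1 @ bar8.0: A3/E4 P5 -> D4/A4 P5 similar
  R2 @ bar8.0: C3/A3 M6 -> D3/D4 P8 similar
  R2 @ bar8.0: C3/E4 M3 -> D3/A4 P5 similar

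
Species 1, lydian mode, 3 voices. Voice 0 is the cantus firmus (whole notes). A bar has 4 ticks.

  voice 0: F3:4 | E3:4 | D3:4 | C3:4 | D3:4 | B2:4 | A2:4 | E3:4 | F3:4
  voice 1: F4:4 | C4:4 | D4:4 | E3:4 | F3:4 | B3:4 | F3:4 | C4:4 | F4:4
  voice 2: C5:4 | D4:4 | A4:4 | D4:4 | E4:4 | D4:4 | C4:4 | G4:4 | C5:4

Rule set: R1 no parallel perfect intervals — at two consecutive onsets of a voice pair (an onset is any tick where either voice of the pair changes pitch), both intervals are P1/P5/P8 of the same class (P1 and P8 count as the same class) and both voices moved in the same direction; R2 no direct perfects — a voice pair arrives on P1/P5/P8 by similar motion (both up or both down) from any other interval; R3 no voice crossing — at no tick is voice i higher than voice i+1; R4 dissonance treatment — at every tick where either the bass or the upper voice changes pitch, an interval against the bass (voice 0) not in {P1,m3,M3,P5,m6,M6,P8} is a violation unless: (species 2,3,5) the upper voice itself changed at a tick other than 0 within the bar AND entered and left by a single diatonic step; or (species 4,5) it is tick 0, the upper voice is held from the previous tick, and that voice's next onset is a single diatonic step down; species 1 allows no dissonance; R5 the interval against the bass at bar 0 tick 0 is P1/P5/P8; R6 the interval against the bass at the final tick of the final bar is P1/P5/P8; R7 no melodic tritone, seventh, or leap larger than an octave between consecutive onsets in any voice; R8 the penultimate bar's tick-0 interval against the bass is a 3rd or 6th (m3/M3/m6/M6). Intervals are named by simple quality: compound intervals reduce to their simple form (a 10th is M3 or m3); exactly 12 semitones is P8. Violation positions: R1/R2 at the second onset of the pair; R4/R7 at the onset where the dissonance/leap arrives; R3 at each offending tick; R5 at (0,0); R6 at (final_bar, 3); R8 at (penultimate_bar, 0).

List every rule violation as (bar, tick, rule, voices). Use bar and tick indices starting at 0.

(1, 0, R4, (0, 2))
(1, 0, R7, (2,))
(2, 0, R2, (1, 2))
(3, 0, R4, (0, 2))
(3, 0, R7, (1,))
(4, 0, R4, (0, 2))
(5, 0, R7, (1,))
(6, 0, R2, (1, 2))
(6, 0, R7, (1,))
(7, 0, R1, (1, 2))
(8, 0, R1, (1, 2))
(8, 0, R2, (0, 1))
(8, 0, R2, (0, 2))

bar 0: v0=F3 v1=F4 v2=C5 downbeat P5
bar 1: v0=E3 v1=C4 v2=D4 downbeat m7
bar 2: v0=D3 v1=D4 v2=A4 downbeat P5
bar 3: v0=C3 v1=E3 v2=D4 downbeat M2
bar 4: v0=D3 v1=F3 v2=E4 downbeat M2
bar 5: v0=B2 v1=B3 v2=D4 downbeat m3
bar 6: v0=A2 v1=F3 v2=C4 downbeat m3
bar 7: v0=E3 v1=C4 v2=G4 downbeat m3
bar 8: v0=F3 v1=F4 v2=C5 downbeat P5
  -> R4 @ bar 1 tick 0 v(0, 2): E3/D4 m7 untreated
  -> R7 @ bar 1 tick 0 v(2,): C5->D4 leap 10st
  -> R2 @ bar 2 tick 0 v(1, 2): C4/D4 M2 -> D4/A4 P5 similar
  -> R4 @ bar 3 tick 0 v(0, 2): C3/D4 M2 untreated
  -> R7 @ bar 3 tick 0 v(1,): D4->E3 leap 10st
  -> R4 @ bar 4 tick 0 v(0, 2): D3/E4 M2 untreated
  -> R7 @ bar 5 tick 0 v(1,): F3->B3 leap 6st
  -> R2 @ bar 6 tick 0 v(1, 2): B3/D4 m3 -> F3/C4 P5 similar
  -> R7 @ bar 6 tick 0 v(1,): B3->F3 leap 6st
  -> R1 @ bar 7 tick 0 v(1, 2): F3/C4 P5 -> C4/G4 P5 similar
  -> R1 @ bar 8 tick 0 v(1, 2): C4/G4 P5 -> F4/C5 P5 similar
  -> R2 @ bar 8 tick 0 v(0, 1): E3/C4 m6 -> F3/F4 P8 similar
  -> R2 @ bar 8 tick 0 v(0, 2): E3/G4 m3 -> F3/C5 P5 similar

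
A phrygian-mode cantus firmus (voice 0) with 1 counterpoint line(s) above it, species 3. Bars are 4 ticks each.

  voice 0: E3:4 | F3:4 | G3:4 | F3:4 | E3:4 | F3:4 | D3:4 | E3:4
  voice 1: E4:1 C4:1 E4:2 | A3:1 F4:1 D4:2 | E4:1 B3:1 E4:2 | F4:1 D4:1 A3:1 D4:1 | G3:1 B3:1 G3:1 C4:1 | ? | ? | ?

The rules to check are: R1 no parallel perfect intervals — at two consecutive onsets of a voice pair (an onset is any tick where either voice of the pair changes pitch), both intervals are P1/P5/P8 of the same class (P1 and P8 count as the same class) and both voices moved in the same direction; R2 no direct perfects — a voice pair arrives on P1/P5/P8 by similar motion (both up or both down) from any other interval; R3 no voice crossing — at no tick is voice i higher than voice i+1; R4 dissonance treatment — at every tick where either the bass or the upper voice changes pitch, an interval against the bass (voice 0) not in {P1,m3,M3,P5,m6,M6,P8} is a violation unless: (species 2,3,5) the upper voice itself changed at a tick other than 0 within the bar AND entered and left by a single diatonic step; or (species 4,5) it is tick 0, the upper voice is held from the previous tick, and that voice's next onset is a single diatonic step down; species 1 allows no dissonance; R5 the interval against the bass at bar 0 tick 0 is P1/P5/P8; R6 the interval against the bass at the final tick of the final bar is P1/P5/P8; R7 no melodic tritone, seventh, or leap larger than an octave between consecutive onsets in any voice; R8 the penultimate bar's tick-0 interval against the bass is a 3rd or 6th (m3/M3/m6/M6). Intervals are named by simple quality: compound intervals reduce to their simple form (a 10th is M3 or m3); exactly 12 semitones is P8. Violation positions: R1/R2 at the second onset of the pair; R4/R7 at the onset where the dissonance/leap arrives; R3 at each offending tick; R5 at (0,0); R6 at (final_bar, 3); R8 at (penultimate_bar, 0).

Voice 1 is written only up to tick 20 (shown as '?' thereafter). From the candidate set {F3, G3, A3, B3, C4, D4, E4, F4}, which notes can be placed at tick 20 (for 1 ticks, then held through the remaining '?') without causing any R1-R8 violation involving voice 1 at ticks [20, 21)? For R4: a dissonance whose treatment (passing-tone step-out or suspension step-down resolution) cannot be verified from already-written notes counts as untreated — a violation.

{A3, C4, D4, F3}

F3: legal
G3: violates R4
A3: legal
B3: violates R4
C4: legal
D4: legal
E4: violates R4
F4: violates R2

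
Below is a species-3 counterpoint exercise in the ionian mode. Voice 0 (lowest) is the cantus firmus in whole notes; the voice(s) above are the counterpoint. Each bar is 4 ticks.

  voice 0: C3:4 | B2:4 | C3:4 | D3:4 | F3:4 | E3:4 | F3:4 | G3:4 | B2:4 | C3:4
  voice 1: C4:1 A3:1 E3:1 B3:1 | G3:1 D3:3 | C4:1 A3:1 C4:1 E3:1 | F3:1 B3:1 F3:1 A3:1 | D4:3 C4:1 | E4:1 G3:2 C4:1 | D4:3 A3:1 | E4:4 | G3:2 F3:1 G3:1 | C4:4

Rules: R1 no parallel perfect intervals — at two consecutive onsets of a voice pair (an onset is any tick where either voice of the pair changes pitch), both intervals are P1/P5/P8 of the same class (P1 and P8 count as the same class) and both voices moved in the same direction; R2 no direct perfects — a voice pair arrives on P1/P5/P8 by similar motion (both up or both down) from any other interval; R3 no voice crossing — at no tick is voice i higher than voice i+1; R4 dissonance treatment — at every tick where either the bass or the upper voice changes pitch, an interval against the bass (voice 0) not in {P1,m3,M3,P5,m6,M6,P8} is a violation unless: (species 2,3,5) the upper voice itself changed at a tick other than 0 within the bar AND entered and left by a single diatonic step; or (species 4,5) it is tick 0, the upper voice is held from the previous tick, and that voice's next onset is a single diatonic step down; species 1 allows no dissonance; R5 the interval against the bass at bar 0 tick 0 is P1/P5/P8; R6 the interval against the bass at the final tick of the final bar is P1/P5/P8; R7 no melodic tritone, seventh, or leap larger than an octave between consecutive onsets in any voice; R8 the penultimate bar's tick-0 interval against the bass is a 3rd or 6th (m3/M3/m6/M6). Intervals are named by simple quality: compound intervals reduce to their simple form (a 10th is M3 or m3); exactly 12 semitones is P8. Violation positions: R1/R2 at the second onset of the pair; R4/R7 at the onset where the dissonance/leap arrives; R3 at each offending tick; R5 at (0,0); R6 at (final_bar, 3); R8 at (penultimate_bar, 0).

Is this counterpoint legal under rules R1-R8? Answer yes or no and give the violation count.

bar 0: v0=C3 v1=C4 (P8)
bar 1: v0=B2 v1=G3 (m6)
bar 2: v0=C3 v1=C4 (P8)
bar 3: v0=D3 v1=F3 (m3)
bar 4: v0=F3 v1=D4 (M6)
bar 5: v0=E3 v1=E4 (P8)
bar 6: v0=F3 v1=D4 (M6)
bar 7: v0=G3 v1=E4 (M6)
bar 8: v0=B2 v1=G3 (m6)
bar 9: v0=C3 v1=C4 (P8)
  R4 @ bar0.3: C3/B3 M7 untreated
  R2 @ bar2.0: B2/D3 m3 -> C3/C4 P8 similar
  R7 @ bar2.0: D3->C4 leap 10st
  R7 @ bar3.1: F3->B3 leap 6st
  R7 @ bar3.2: B3->F3 leap 6st
  R2 @ bar9.0: B2/G3 m6 -> C3/C4 P8 similar

No (6 violations)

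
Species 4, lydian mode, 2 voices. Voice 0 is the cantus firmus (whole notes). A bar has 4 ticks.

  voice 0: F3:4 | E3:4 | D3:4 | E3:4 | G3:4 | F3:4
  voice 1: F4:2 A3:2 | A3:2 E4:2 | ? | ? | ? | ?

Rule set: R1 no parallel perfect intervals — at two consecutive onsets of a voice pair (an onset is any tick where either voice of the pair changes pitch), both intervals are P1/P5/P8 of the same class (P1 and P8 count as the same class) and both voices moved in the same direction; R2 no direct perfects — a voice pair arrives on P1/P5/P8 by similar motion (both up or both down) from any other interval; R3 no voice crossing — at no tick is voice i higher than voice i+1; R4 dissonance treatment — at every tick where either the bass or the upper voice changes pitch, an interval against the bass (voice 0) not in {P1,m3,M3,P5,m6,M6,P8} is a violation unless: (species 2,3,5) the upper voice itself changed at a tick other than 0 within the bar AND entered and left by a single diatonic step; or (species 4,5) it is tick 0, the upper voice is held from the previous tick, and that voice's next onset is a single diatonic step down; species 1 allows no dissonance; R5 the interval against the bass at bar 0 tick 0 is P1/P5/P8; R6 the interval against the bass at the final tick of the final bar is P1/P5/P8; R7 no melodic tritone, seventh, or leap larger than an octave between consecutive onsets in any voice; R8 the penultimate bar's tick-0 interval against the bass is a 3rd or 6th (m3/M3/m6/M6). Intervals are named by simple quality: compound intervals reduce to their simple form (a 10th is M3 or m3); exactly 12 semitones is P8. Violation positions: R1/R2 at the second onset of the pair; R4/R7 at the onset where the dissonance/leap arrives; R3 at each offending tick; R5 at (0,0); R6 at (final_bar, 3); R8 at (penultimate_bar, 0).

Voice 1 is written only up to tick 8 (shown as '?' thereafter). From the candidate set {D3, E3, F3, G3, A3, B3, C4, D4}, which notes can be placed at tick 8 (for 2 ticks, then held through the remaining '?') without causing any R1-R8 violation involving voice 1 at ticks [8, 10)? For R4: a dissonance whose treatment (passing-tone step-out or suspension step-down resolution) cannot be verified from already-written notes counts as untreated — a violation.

{B3}

D3: violates R1,R7
E3: violates R4
F3: violates R7
G3: violates R4
A3: violates R2
B3: legal
C4: violates R4
D4: violates R1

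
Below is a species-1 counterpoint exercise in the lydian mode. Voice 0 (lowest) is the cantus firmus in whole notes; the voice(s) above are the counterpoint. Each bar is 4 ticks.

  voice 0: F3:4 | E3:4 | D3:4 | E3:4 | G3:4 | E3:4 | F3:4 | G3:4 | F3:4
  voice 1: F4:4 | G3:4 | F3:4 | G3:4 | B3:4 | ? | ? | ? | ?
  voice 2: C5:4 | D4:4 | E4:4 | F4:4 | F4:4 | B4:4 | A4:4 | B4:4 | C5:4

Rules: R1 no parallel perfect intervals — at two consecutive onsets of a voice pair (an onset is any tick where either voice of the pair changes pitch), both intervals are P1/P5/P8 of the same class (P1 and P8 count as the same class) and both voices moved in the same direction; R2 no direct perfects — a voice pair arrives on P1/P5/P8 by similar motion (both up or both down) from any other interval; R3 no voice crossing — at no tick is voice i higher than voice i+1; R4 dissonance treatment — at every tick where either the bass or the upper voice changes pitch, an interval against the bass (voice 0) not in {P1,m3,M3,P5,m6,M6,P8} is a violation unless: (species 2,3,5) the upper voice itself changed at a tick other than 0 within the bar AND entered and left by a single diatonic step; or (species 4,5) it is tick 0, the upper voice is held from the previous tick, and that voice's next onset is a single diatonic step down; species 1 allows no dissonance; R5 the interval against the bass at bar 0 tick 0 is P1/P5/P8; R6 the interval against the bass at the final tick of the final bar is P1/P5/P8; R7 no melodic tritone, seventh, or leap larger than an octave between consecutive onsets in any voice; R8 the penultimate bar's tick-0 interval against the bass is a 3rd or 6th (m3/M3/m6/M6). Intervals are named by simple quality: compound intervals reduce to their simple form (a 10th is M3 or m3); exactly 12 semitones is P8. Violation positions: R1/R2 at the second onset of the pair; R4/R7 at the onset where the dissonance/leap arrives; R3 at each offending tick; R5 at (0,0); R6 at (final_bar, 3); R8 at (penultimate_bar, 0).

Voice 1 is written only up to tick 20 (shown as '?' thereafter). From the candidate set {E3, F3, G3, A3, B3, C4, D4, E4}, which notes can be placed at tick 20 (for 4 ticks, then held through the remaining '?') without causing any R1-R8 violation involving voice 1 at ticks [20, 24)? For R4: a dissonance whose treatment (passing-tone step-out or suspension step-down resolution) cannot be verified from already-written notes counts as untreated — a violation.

E3: violates R2
F3: violates R4,R7
G3: legal
A3: violates R4
B3: legal
C4: legal
D4: violates R4
E4: violates R2

{B3, C4, G3}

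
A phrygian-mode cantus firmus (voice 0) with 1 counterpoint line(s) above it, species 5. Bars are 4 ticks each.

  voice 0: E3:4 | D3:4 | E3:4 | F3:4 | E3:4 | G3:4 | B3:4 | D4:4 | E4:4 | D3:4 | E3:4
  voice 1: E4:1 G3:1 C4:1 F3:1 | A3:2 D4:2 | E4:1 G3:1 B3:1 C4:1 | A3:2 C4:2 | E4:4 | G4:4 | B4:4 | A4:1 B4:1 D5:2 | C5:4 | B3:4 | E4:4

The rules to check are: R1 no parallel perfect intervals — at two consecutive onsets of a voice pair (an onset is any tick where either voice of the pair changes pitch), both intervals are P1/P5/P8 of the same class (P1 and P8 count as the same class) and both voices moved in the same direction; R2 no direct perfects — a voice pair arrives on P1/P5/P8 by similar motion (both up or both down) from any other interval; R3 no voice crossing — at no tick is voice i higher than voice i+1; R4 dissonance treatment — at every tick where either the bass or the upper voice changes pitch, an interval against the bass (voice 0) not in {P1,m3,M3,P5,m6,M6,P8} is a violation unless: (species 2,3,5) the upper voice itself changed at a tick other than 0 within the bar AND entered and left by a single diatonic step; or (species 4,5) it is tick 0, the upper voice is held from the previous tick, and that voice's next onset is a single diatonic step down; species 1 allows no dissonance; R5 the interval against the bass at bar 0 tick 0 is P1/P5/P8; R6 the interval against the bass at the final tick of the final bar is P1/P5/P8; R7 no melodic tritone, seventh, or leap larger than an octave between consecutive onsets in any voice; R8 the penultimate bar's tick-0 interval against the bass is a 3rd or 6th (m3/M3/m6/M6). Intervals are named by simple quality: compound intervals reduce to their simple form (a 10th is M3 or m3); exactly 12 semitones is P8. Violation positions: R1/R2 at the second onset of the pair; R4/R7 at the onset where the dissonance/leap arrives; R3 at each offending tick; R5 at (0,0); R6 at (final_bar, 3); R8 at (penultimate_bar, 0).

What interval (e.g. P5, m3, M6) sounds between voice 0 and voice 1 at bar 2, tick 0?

voice 0=E3 voice 1=E4 -> P8

P8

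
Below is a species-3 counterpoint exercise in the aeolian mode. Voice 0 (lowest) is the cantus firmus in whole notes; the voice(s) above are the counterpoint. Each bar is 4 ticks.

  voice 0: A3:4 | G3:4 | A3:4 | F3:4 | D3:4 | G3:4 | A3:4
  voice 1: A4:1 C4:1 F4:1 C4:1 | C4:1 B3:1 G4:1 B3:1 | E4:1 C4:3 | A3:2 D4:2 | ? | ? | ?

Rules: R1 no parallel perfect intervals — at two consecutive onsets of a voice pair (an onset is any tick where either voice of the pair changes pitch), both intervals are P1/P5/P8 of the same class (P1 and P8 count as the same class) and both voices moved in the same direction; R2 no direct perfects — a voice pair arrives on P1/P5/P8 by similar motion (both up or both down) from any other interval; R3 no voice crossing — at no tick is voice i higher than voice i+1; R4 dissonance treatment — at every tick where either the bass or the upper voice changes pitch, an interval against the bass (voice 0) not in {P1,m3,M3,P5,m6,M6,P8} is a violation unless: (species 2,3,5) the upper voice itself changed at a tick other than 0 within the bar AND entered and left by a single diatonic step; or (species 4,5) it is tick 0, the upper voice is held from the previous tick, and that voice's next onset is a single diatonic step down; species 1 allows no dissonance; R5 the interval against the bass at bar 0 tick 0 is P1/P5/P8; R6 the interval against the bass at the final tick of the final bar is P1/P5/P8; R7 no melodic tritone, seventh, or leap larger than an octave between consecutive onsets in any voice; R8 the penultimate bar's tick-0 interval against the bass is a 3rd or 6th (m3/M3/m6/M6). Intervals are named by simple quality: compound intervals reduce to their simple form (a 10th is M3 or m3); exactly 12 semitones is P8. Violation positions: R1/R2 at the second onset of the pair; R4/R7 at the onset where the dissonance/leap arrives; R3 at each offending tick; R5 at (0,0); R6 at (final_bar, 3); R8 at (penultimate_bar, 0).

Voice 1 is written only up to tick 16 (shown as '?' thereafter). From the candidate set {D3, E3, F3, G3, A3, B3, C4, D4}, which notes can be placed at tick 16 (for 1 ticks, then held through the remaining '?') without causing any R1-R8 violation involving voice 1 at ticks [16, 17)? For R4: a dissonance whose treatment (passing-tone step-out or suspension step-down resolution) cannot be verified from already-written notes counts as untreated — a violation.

{B3, D4, F3}

D3: violates R2
E3: violates R4,R7
F3: legal
G3: violates R4
A3: violates R2
B3: legal
C4: violates R4
D4: legal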